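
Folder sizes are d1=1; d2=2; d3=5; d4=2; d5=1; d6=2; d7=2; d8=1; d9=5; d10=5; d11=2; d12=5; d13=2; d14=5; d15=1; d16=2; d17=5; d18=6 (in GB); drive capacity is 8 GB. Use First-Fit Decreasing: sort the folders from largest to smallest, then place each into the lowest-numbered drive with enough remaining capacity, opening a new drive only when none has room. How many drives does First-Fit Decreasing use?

7

Sorted descending: 6, 5, 5, 5, 5, 5, 5, 2, 2, 2, 2, 2, 2, 2, 1, 1, 1, 1.
6 GB → drive 1 (remaining 2 GB)
5 GB → drive 2 (remaining 3 GB)
5 GB → drive 3 (remaining 3 GB)
5 GB → drive 4 (remaining 3 GB)
5 GB → drive 5 (remaining 3 GB)
5 GB → drive 6 (remaining 3 GB)
5 GB → drive 7 (remaining 3 GB)
2 GB → drive 1 (remaining 0 GB)
2 GB → drive 2 (remaining 1 GB)
2 GB → drive 3 (remaining 1 GB)
2 GB → drive 4 (remaining 1 GB)
2 GB → drive 5 (remaining 1 GB)
2 GB → drive 6 (remaining 1 GB)
2 GB → drive 7 (remaining 1 GB)
1 GB → drive 2 (remaining 0 GB)
1 GB → drive 3 (remaining 0 GB)
1 GB → drive 4 (remaining 0 GB)
1 GB → drive 5 (remaining 0 GB)
Final drives: [6,2] [5,2,1] [5,2,1] [5,2,1] [5,2,1] [5,2] [5,2].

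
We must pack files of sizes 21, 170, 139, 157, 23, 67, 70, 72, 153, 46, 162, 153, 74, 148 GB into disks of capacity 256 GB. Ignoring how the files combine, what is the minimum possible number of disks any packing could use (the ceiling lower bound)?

6

Total size = 21 + 170 + 139 + 157 + 23 + 67 + 70 + 72 + 153 + 46 + 162 + 153 + 74 + 148 = 1455 GB.
⌈1455 / 256⌉ = 6.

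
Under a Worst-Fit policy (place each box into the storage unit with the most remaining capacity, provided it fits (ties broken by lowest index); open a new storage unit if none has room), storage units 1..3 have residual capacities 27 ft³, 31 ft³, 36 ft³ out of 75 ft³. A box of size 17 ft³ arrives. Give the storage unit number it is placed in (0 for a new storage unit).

3

Storage units with room: storage unit 1 (27 ft³), storage unit 2 (31 ft³), storage unit 3 (36 ft³).
Most room is storage unit 3 with 36 ft³ free.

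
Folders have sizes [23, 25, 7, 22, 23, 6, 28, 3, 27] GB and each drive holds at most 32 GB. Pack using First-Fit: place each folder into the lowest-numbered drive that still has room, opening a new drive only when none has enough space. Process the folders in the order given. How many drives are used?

6

23 GB → drive 1 (remaining 9 GB)
25 GB → drive 2 (remaining 7 GB)
7 GB → drive 1 (remaining 2 GB)
22 GB → drive 3 (remaining 10 GB)
23 GB → drive 4 (remaining 9 GB)
6 GB → drive 2 (remaining 1 GB)
28 GB → drive 5 (remaining 4 GB)
3 GB → drive 3 (remaining 7 GB)
27 GB → drive 6 (remaining 5 GB)
Final drives: [23,7] [25,6] [22,3] [23] [28] [27].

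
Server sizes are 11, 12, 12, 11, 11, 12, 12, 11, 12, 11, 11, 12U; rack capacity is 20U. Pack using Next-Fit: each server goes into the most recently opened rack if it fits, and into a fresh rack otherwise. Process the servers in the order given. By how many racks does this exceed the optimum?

Next-Fit: [11] [12] [12] [11] [11] [12] [12] [11] [12] [11] [11] [12] → 12 racks.
12 servers exceed 10U (half the capacity), and no two of those can share a rack, so at least 12 racks are needed.
So 12 is already optimal.

0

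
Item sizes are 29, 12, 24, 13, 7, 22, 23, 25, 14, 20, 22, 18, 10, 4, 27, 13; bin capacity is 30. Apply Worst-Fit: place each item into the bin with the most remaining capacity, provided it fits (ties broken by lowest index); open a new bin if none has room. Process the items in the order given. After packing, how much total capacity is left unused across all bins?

29 → bin 1 (remaining 1)
12 → bin 2 (remaining 18)
24 → bin 3 (remaining 6)
13 → bin 2 (remaining 5)
7 → bin 4 (remaining 23)
22 → bin 4 (remaining 1)
23 → bin 5 (remaining 7)
25 → bin 6 (remaining 5)
14 → bin 7 (remaining 16)
20 → bin 8 (remaining 10)
22 → bin 9 (remaining 8)
18 → bin 10 (remaining 12)
10 → bin 7 (remaining 6)
4 → bin 10 (remaining 8)
27 → bin 11 (remaining 3)
13 → bin 12 (remaining 17)
12 bins × 30 = 360; used 283; unused 77.

77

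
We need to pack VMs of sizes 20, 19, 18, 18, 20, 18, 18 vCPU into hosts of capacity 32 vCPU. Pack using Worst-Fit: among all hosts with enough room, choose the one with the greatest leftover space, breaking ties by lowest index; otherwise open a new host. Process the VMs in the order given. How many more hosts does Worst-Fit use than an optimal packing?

Worst-Fit: [20] [19] [18] [18] [20] [18] [18] → 7 hosts.
7 VMs exceed 16 vCPU (half the capacity), and no two of those can share a host, so at least 7 hosts are needed.
So 7 is already optimal.

0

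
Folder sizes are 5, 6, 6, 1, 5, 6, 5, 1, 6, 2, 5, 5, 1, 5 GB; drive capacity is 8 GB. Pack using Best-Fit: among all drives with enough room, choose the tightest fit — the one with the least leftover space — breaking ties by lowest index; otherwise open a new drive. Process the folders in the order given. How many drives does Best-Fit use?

5 GB → drive 1 (remaining 3 GB)
6 GB → drive 2 (remaining 2 GB)
6 GB → drive 3 (remaining 2 GB)
1 GB → drive 2 (remaining 1 GB)
5 GB → drive 4 (remaining 3 GB)
6 GB → drive 5 (remaining 2 GB)
5 GB → drive 6 (remaining 3 GB)
1 GB → drive 2 (remaining 0 GB)
6 GB → drive 7 (remaining 2 GB)
2 GB → drive 3 (remaining 0 GB)
5 GB → drive 8 (remaining 3 GB)
5 GB → drive 9 (remaining 3 GB)
1 GB → drive 5 (remaining 1 GB)
5 GB → drive 10 (remaining 3 GB)
Final drives: [5] [6,1,1] [6,2] [5] [6,1] [5] [6] [5] [5] [5].

10 drives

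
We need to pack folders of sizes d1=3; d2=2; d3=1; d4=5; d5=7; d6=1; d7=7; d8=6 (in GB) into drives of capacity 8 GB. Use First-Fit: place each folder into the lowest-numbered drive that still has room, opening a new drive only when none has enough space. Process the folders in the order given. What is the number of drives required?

5

d1 (3 GB) → drive 1 (remaining 5 GB)
d2 (2 GB) → drive 1 (remaining 3 GB)
d3 (1 GB) → drive 1 (remaining 2 GB)
d4 (5 GB) → drive 2 (remaining 3 GB)
d5 (7 GB) → drive 3 (remaining 1 GB)
d6 (1 GB) → drive 1 (remaining 1 GB)
d7 (7 GB) → drive 4 (remaining 1 GB)
d8 (6 GB) → drive 5 (remaining 2 GB)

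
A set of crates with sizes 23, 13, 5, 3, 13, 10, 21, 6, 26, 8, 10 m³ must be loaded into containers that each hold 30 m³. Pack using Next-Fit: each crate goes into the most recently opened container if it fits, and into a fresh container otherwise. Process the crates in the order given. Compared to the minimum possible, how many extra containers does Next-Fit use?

Next-Fit: [23] [13,5,3] [13,10] [21,6] [26] [8,10] → 6 containers.
Total size 138 m³; any packing needs at least ⌈138/30⌉ = 5 containers.
An optimal packing achieves that bound: [26,3] [23,6] [21,8] [13,13] [10,10,5] → 5 containers.
Excess: 6 − 5 = 1.

1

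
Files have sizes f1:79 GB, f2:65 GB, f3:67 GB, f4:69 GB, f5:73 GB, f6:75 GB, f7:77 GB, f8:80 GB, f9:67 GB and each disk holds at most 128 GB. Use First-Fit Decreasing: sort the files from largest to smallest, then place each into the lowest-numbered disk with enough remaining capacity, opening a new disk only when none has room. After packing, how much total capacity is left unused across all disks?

Sorted descending: 80, 79, 77, 75, 73, 69, 67, 67, 65.
80 GB → disk 1 (remaining 48 GB)
79 GB → disk 2 (remaining 49 GB)
77 GB → disk 3 (remaining 51 GB)
75 GB → disk 4 (remaining 53 GB)
73 GB → disk 5 (remaining 55 GB)
69 GB → disk 6 (remaining 59 GB)
67 GB → disk 7 (remaining 61 GB)
67 GB → disk 8 (remaining 61 GB)
65 GB → disk 9 (remaining 63 GB)
9 disks × 128 GB = 1152 GB; used 652 GB; unused 500 GB.

500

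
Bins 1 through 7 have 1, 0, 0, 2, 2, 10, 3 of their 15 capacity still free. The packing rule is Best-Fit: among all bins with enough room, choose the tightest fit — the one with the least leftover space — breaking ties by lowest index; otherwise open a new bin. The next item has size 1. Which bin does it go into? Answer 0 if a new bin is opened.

1

Bins with room: bin 1 (1), bin 4 (2), bin 5 (2), bin 6 (10), bin 7 (3).
Tightest fit is bin 1 with 1 free.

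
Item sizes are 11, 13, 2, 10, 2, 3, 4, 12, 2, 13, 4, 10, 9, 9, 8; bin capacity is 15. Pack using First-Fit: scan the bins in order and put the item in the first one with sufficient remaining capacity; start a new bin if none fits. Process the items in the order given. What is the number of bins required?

bin 1: place 11, 4 left
bin 2: place 13, 2 left
bin 1: place 2, 2 left
bin 3: place 10, 5 left
bin 1: place 2, 0 left
bin 3: place 3, 2 left
bin 4: place 4, 11 left
bin 5: place 12, 3 left
bin 2: place 2, 0 left
bin 6: place 13, 2 left
bin 4: place 4, 7 left
bin 7: place 10, 5 left
bin 8: place 9, 6 left
bin 9: place 9, 6 left
bin 10: place 8, 7 left
Final bins: [11,2,2] [13,2] [10,3] [4,4] [12] [13] [10] [9] [9] [8].

10 bins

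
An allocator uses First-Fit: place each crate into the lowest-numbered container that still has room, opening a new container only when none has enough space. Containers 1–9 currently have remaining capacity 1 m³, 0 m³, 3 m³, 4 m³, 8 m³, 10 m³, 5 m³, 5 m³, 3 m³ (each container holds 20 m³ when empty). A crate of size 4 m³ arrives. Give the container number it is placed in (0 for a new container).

Containers with room: container 4 (4 m³), container 5 (8 m³), container 6 (10 m³), container 7 (5 m³), container 8 (5 m³).
The first with room is container 4.

4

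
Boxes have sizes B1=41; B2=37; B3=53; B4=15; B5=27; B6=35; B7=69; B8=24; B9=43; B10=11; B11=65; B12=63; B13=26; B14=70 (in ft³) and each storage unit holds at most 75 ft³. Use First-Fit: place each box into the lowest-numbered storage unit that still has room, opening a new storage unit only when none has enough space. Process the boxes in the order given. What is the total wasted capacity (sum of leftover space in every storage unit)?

96

Put B1 (41 ft³) in storage unit 1; 34 ft³ remain.
Put B2 (37 ft³) in storage unit 2; 38 ft³ remain.
Put B3 (53 ft³) in storage unit 3; 22 ft³ remain.
Put B4 (15 ft³) in storage unit 1; 19 ft³ remain.
Put B5 (27 ft³) in storage unit 2; 11 ft³ remain.
Put B6 (35 ft³) in storage unit 4; 40 ft³ remain.
Put B7 (69 ft³) in storage unit 5; 6 ft³ remain.
Put B8 (24 ft³) in storage unit 4; 16 ft³ remain.
Put B9 (43 ft³) in storage unit 6; 32 ft³ remain.
Put B10 (11 ft³) in storage unit 1; 8 ft³ remain.
Put B11 (65 ft³) in storage unit 7; 10 ft³ remain.
Put B12 (63 ft³) in storage unit 8; 12 ft³ remain.
Put B13 (26 ft³) in storage unit 6; 6 ft³ remain.
Put B14 (70 ft³) in storage unit 9; 5 ft³ remain.
9 storage units × 75 ft³ = 675 ft³; used 579 ft³; unused 96 ft³.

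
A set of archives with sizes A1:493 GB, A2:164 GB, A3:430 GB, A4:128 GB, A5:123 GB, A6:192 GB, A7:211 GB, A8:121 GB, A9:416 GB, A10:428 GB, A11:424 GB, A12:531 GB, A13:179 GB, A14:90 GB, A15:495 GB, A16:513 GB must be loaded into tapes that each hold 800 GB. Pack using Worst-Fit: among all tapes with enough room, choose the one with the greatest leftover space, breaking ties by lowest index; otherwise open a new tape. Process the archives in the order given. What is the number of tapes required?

tape 1: place A1 (493 GB), 307 GB left
tape 1: place A2 (164 GB), 143 GB left
tape 2: place A3 (430 GB), 370 GB left
tape 2: place A4 (128 GB), 242 GB left
tape 2: place A5 (123 GB), 119 GB left
tape 3: place A6 (192 GB), 608 GB left
tape 3: place A7 (211 GB), 397 GB left
tape 3: place A8 (121 GB), 276 GB left
tape 4: place A9 (416 GB), 384 GB left
tape 5: place A10 (428 GB), 372 GB left
tape 6: place A11 (424 GB), 376 GB left
tape 7: place A12 (531 GB), 269 GB left
tape 4: place A13 (179 GB), 205 GB left
tape 6: place A14 (90 GB), 286 GB left
tape 8: place A15 (495 GB), 305 GB left
tape 9: place A16 (513 GB), 287 GB left

9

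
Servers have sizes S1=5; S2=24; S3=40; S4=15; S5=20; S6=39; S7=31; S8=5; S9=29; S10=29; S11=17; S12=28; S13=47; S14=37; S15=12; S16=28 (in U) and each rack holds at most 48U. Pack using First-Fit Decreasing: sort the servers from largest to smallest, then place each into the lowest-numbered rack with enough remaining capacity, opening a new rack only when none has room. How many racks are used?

10 racks

Sorted descending: 47, 40, 39, 37, 31, 29, 29, 28, 28, 24, 20, 17, 15, 12, 5, 5.
47U → rack 1 (remaining 1U)
40U → rack 2 (remaining 8U)
39U → rack 3 (remaining 9U)
37U → rack 4 (remaining 11U)
31U → rack 5 (remaining 17U)
29U → rack 6 (remaining 19U)
29U → rack 7 (remaining 19U)
28U → rack 8 (remaining 20U)
28U → rack 9 (remaining 20U)
24U → rack 10 (remaining 24U)
20U → rack 8 (remaining 0U)
17U → rack 5 (remaining 0U)
15U → rack 6 (remaining 4U)
12U → rack 7 (remaining 7U)
5U → rack 2 (remaining 3U)
5U → rack 3 (remaining 4U)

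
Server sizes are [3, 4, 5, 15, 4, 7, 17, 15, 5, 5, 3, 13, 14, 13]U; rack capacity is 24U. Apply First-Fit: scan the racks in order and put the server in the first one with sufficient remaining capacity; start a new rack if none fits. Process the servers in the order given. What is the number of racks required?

7 racks

Put 3U in rack 1; 21U remain.
Put 4U in rack 1; 17U remain.
Put 5U in rack 1; 12U remain.
Put 15U in rack 2; 9U remain.
Put 4U in rack 1; 8U remain.
Put 7U in rack 1; 1U remain.
Put 17U in rack 3; 7U remain.
Put 15U in rack 4; 9U remain.
Put 5U in rack 2; 4U remain.
Put 5U in rack 3; 2U remain.
Put 3U in rack 2; 1U remain.
Put 13U in rack 5; 11U remain.
Put 14U in rack 6; 10U remain.
Put 13U in rack 7; 11U remain.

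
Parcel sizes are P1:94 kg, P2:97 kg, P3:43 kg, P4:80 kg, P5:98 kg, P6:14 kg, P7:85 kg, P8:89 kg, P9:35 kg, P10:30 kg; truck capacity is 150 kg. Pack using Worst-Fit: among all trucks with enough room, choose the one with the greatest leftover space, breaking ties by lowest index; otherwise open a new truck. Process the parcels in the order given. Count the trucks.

6

truck 1: place P1 (94 kg), 56 kg left
truck 2: place P2 (97 kg), 53 kg left
truck 1: place P3 (43 kg), 13 kg left
truck 3: place P4 (80 kg), 70 kg left
truck 4: place P5 (98 kg), 52 kg left
truck 3: place P6 (14 kg), 56 kg left
truck 5: place P7 (85 kg), 65 kg left
truck 6: place P8 (89 kg), 61 kg left
truck 5: place P9 (35 kg), 30 kg left
truck 6: place P10 (30 kg), 31 kg left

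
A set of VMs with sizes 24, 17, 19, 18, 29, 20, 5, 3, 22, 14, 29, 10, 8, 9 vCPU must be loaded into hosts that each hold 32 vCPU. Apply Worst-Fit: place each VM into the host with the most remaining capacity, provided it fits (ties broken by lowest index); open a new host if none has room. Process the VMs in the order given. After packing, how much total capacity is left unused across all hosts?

host 1: place 24 vCPU, 8 vCPU left
host 2: place 17 vCPU, 15 vCPU left
host 3: place 19 vCPU, 13 vCPU left
host 4: place 18 vCPU, 14 vCPU left
host 5: place 29 vCPU, 3 vCPU left
host 6: place 20 vCPU, 12 vCPU left
host 2: place 5 vCPU, 10 vCPU left
host 4: place 3 vCPU, 11 vCPU left
host 7: place 22 vCPU, 10 vCPU left
host 8: place 14 vCPU, 18 vCPU left
host 9: place 29 vCPU, 3 vCPU left
host 8: place 10 vCPU, 8 vCPU left
host 3: place 8 vCPU, 5 vCPU left
host 6: place 9 vCPU, 3 vCPU left
9 hosts × 32 vCPU = 288 vCPU; used 227 vCPU; unused 61 vCPU.

61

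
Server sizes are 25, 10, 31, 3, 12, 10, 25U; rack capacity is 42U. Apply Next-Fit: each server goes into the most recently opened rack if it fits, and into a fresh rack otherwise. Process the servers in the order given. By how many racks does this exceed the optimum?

Next-Fit: [25,10] [31,3] [12,10] [25] → 4 racks.
Total size 116U; any packing needs at least ⌈116/42⌉ = 3 racks.
An optimal packing achieves that bound: [31,10] [25,12,3] [25,10] → 3 racks.
Excess: 4 − 3 = 1.

1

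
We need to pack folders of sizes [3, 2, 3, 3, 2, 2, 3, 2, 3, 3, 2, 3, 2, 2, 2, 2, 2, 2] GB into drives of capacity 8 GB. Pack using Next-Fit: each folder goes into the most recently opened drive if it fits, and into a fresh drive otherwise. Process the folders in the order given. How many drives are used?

6 drives

drive 1: place 3 GB, 5 GB left
drive 1: place 2 GB, 3 GB left
drive 1: place 3 GB, 0 GB left
drive 2: place 3 GB, 5 GB left
drive 2: place 2 GB, 3 GB left
drive 2: place 2 GB, 1 GB left
drive 3: place 3 GB, 5 GB left
drive 3: place 2 GB, 3 GB left
drive 3: place 3 GB, 0 GB left
drive 4: place 3 GB, 5 GB left
drive 4: place 2 GB, 3 GB left
drive 4: place 3 GB, 0 GB left
drive 5: place 2 GB, 6 GB left
drive 5: place 2 GB, 4 GB left
drive 5: place 2 GB, 2 GB left
drive 5: place 2 GB, 0 GB left
drive 6: place 2 GB, 6 GB left
drive 6: place 2 GB, 4 GB left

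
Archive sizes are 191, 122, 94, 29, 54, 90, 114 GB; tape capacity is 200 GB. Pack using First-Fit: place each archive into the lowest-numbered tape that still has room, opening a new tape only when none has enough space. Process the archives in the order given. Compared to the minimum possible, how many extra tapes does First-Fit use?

First-Fit: [191] [122,29] [94,54] [90] [114] → 5 tapes.
Total size 694 GB; any packing needs at least ⌈694/200⌉ = 4 tapes.
An optimal packing achieves that bound: [191] [122,54] [114,29] [94,90] → 4 tapes.
Excess: 5 − 4 = 1.

1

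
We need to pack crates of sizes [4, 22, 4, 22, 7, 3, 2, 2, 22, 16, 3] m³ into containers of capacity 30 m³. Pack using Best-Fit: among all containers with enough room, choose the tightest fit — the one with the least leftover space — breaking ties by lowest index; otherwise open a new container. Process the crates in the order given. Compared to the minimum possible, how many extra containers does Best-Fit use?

0

Best-Fit: [4,22,4] [22,7] [3,2,2,22] [16,3] → 4 containers.
Total size 107 m³; any packing needs at least ⌈107/30⌉ = 4 containers.
So 4 is already optimal.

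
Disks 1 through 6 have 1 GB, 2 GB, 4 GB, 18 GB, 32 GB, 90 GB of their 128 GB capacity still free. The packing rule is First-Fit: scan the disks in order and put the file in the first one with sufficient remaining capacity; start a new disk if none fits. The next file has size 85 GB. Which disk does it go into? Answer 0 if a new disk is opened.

Disks with room: disk 6 (90 GB).
The first with room is disk 6.

6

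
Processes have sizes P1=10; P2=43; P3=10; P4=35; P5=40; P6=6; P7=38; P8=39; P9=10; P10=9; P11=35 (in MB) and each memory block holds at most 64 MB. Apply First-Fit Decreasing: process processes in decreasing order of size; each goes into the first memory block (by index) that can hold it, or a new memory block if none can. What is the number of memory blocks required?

6 memory blocks

Sorted descending: 43, 40, 39, 38, 35, 35, 10, 10, 10, 9, 6.
memory block 1: place 43 MB, 21 MB left
memory block 2: place 40 MB, 24 MB left
memory block 3: place 39 MB, 25 MB left
memory block 4: place 38 MB, 26 MB left
memory block 5: place 35 MB, 29 MB left
memory block 6: place 35 MB, 29 MB left
memory block 1: place 10 MB, 11 MB left
memory block 1: place 10 MB, 1 MB left
memory block 2: place 10 MB, 14 MB left
memory block 2: place 9 MB, 5 MB left
memory block 3: place 6 MB, 19 MB left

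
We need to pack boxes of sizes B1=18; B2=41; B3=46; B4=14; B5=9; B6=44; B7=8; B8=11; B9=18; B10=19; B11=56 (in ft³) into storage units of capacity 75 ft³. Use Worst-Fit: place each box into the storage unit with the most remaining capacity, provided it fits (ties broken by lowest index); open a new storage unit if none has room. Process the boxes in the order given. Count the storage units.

5

storage unit 1: place B1 (18 ft³), 57 ft³ left
storage unit 1: place B2 (41 ft³), 16 ft³ left
storage unit 2: place B3 (46 ft³), 29 ft³ left
storage unit 2: place B4 (14 ft³), 15 ft³ left
storage unit 1: place B5 (9 ft³), 7 ft³ left
storage unit 3: place B6 (44 ft³), 31 ft³ left
storage unit 3: place B7 (8 ft³), 23 ft³ left
storage unit 3: place B8 (11 ft³), 12 ft³ left
storage unit 4: place B9 (18 ft³), 57 ft³ left
storage unit 4: place B10 (19 ft³), 38 ft³ left
storage unit 5: place B11 (56 ft³), 19 ft³ left
Final storage units: [18,41,9] [46,14] [44,8,11] [18,19] [56].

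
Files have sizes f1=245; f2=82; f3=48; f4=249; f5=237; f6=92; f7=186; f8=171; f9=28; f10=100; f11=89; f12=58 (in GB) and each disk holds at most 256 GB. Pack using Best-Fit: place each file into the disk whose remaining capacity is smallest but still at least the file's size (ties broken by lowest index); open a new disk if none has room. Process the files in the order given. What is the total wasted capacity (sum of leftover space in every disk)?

207

Put f1 (245 GB) in disk 1; 11 GB remain.
Put f2 (82 GB) in disk 2; 174 GB remain.
Put f3 (48 GB) in disk 2; 126 GB remain.
Put f4 (249 GB) in disk 3; 7 GB remain.
Put f5 (237 GB) in disk 4; 19 GB remain.
Put f6 (92 GB) in disk 2; 34 GB remain.
Put f7 (186 GB) in disk 5; 70 GB remain.
Put f8 (171 GB) in disk 6; 85 GB remain.
Put f9 (28 GB) in disk 2; 6 GB remain.
Put f10 (100 GB) in disk 7; 156 GB remain.
Put f11 (89 GB) in disk 7; 67 GB remain.
Put f12 (58 GB) in disk 7; 9 GB remain.
7 disks × 256 GB = 1792 GB; used 1585 GB; unused 207 GB.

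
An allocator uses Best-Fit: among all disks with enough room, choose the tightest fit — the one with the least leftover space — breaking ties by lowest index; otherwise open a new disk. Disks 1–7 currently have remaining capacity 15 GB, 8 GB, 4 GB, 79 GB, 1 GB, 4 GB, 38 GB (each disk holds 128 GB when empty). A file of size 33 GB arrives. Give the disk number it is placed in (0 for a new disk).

Disks with room: disk 4 (79 GB), disk 7 (38 GB).
Tightest fit is disk 7 with 38 GB free.

7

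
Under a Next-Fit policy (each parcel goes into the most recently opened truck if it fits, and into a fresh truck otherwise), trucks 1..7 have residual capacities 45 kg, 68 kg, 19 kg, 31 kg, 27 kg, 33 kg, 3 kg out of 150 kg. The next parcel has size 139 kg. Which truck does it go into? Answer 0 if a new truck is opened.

Next-Fit only looks at truck 7, which has 3 kg free.
139 kg does not fit, so a new truck is opened.

0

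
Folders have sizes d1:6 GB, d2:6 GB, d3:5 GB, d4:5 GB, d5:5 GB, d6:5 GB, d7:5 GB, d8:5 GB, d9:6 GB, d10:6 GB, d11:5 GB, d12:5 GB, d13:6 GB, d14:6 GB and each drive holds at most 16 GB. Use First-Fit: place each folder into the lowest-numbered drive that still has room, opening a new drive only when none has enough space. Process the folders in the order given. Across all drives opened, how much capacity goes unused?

d1 (6 GB) → drive 1 (remaining 10 GB)
d2 (6 GB) → drive 1 (remaining 4 GB)
d3 (5 GB) → drive 2 (remaining 11 GB)
d4 (5 GB) → drive 2 (remaining 6 GB)
d5 (5 GB) → drive 2 (remaining 1 GB)
d6 (5 GB) → drive 3 (remaining 11 GB)
d7 (5 GB) → drive 3 (remaining 6 GB)
d8 (5 GB) → drive 3 (remaining 1 GB)
d9 (6 GB) → drive 4 (remaining 10 GB)
d10 (6 GB) → drive 4 (remaining 4 GB)
d11 (5 GB) → drive 5 (remaining 11 GB)
d12 (5 GB) → drive 5 (remaining 6 GB)
d13 (6 GB) → drive 5 (remaining 0 GB)
d14 (6 GB) → drive 6 (remaining 10 GB)
6 drives × 16 GB = 96 GB; used 76 GB; unused 20 GB.

20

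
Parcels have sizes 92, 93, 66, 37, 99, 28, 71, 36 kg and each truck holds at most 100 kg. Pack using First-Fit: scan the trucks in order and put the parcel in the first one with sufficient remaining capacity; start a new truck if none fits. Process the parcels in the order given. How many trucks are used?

6

92 kg → truck 1 (remaining 8 kg)
93 kg → truck 2 (remaining 7 kg)
66 kg → truck 3 (remaining 34 kg)
37 kg → truck 4 (remaining 63 kg)
99 kg → truck 5 (remaining 1 kg)
28 kg → truck 3 (remaining 6 kg)
71 kg → truck 6 (remaining 29 kg)
36 kg → truck 4 (remaining 27 kg)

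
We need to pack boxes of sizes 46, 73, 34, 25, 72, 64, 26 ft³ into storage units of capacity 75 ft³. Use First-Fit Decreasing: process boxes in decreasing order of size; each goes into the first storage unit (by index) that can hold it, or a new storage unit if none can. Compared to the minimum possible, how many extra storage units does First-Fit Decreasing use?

First-Fit Decreasing: [73] [72] [64] [46,26] [34,25] → 5 storage units.
Total size 340 ft³; any packing needs at least ⌈340/75⌉ = 5 storage units.
So 5 is already optimal.

0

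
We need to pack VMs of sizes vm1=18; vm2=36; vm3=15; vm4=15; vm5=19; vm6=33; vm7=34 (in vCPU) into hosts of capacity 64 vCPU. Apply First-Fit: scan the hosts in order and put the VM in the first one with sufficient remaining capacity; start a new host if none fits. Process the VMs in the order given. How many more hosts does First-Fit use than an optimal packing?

1

First-Fit: [18,36] [15,15,19] [33] [34] → 4 hosts.
Total size 170 vCPU; any packing needs at least ⌈170/64⌉ = 3 hosts.
An optimal packing achieves that bound: [36,19] [34,18] [33,15,15] → 3 hosts.
Excess: 4 − 3 = 1.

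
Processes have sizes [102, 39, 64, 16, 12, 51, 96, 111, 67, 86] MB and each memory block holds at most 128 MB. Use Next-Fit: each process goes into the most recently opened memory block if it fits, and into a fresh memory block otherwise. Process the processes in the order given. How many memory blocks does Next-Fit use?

Put 102 MB in memory block 1; 26 MB remain.
Put 39 MB in memory block 2; 89 MB remain.
Put 64 MB in memory block 2; 25 MB remain.
Put 16 MB in memory block 2; 9 MB remain.
Put 12 MB in memory block 3; 116 MB remain.
Put 51 MB in memory block 3; 65 MB remain.
Put 96 MB in memory block 4; 32 MB remain.
Put 111 MB in memory block 5; 17 MB remain.
Put 67 MB in memory block 6; 61 MB remain.
Put 86 MB in memory block 7; 42 MB remain.
Final memory blocks: [102] [39,64,16] [12,51] [96] [111] [67] [86].

7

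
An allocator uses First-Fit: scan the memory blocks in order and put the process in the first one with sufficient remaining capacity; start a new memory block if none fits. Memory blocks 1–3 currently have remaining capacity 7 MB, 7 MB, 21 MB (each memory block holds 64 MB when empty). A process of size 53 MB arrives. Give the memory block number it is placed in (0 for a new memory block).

0

No memory block has ≥ 53 MB free, so a new memory block is opened.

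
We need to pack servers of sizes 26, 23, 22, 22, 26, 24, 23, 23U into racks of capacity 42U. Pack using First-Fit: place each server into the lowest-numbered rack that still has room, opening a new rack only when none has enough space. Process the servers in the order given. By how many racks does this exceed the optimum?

0

First-Fit: [26] [23] [22] [22] [26] [24] [23] [23] → 8 racks.
8 servers exceed 21U (half the capacity), and no two of those can share a rack, so at least 8 racks are needed.
So 8 is already optimal.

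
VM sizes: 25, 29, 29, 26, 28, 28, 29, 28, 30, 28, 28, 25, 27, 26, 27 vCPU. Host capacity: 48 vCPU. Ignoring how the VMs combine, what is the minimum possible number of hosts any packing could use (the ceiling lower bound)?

9 hosts

Total size = 25 + 29 + 29 + 26 + 28 + 28 + 29 + 28 + 30 + 28 + 28 + 25 + 27 + 26 + 27 = 413 vCPU.
⌈413 / 48⌉ = 9.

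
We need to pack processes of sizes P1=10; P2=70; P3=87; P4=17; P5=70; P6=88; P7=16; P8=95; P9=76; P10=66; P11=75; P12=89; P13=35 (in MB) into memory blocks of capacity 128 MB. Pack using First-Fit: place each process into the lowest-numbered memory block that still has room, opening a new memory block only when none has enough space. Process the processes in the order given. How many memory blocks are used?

P1 (10 MB) → memory block 1 (remaining 118 MB)
P2 (70 MB) → memory block 1 (remaining 48 MB)
P3 (87 MB) → memory block 2 (remaining 41 MB)
P4 (17 MB) → memory block 1 (remaining 31 MB)
P5 (70 MB) → memory block 3 (remaining 58 MB)
P6 (88 MB) → memory block 4 (remaining 40 MB)
P7 (16 MB) → memory block 1 (remaining 15 MB)
P8 (95 MB) → memory block 5 (remaining 33 MB)
P9 (76 MB) → memory block 6 (remaining 52 MB)
P10 (66 MB) → memory block 7 (remaining 62 MB)
P11 (75 MB) → memory block 8 (remaining 53 MB)
P12 (89 MB) → memory block 9 (remaining 39 MB)
P13 (35 MB) → memory block 2 (remaining 6 MB)
Final memory blocks: [10,70,17,16] [87,35] [70] [88] [95] [76] [66] [75] [89].

9 memory blocks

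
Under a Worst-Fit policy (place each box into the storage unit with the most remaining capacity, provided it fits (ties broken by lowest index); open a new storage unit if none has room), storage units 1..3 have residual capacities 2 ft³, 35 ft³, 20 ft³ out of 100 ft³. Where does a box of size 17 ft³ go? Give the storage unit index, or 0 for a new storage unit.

2

Storage units with room: storage unit 2 (35 ft³), storage unit 3 (20 ft³).
Most room is storage unit 2 with 35 ft³ free.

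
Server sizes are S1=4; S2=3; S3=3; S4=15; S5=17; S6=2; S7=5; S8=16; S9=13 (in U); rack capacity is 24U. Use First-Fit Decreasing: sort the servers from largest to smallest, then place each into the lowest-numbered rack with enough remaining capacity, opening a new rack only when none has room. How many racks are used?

4 racks

Sorted descending: 17, 16, 15, 13, 5, 4, 3, 3, 2.
Put 17U in rack 1; 7U remain.
Put 16U in rack 2; 8U remain.
Put 15U in rack 3; 9U remain.
Put 13U in rack 4; 11U remain.
Put 5U in rack 1; 2U remain.
Put 4U in rack 2; 4U remain.
Put 3U in rack 2; 1U remain.
Put 3U in rack 3; 6U remain.
Put 2U in rack 1; 0U remain.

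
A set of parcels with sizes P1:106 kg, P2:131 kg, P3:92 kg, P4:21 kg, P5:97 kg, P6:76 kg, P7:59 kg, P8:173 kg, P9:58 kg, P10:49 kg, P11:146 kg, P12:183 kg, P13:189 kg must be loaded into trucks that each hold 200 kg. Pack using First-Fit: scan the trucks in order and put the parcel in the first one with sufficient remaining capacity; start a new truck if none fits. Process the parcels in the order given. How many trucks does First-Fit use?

8

truck 1: place P1 (106 kg), 94 kg left
truck 2: place P2 (131 kg), 69 kg left
truck 1: place P3 (92 kg), 2 kg left
truck 2: place P4 (21 kg), 48 kg left
truck 3: place P5 (97 kg), 103 kg left
truck 3: place P6 (76 kg), 27 kg left
truck 4: place P7 (59 kg), 141 kg left
truck 5: place P8 (173 kg), 27 kg left
truck 4: place P9 (58 kg), 83 kg left
truck 4: place P10 (49 kg), 34 kg left
truck 6: place P11 (146 kg), 54 kg left
truck 7: place P12 (183 kg), 17 kg left
truck 8: place P13 (189 kg), 11 kg left
Final trucks: [106,92] [131,21] [97,76] [59,58,49] [173] [146] [183] [189].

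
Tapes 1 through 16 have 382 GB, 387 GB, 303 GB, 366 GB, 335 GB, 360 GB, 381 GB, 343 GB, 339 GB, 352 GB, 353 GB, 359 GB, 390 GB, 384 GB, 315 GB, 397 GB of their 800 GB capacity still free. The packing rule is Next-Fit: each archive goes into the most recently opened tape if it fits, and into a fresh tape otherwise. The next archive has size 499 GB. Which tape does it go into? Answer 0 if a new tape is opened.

0

Next-Fit only looks at tape 16, which has 397 GB free.
499 GB does not fit, so a new tape is opened.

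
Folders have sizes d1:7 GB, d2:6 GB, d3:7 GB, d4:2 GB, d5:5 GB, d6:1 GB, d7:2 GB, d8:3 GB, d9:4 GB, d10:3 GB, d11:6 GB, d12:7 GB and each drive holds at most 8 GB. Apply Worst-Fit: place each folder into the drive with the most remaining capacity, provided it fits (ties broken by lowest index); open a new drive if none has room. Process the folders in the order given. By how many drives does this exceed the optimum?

Worst-Fit: [7] [6,2] [7] [5,1,2] [3,4] [3] [6] [7] → 8 drives.
Total size 53 GB; any packing needs at least ⌈53/8⌉ = 7 drives.
An optimal packing achieves that bound: [7,1] [7] [7] [6,2] [6,2] [5,3] [4,3] → 7 drives.
Excess: 8 − 7 = 1.

1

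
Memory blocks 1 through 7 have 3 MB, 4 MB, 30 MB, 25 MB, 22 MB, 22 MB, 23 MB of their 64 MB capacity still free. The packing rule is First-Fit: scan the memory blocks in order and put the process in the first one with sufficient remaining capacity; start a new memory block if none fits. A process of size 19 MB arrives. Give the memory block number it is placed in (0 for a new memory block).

3

Memory blocks with room: memory block 3 (30 MB), memory block 4 (25 MB), memory block 5 (22 MB), memory block 6 (22 MB), memory block 7 (23 MB).
The first with room is memory block 3.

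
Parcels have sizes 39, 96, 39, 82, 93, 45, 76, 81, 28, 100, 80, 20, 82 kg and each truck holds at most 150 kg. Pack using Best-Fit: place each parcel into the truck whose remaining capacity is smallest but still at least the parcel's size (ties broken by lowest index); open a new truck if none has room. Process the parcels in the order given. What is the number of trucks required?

8 trucks

Put 39 kg in truck 1; 111 kg remain.
Put 96 kg in truck 1; 15 kg remain.
Put 39 kg in truck 2; 111 kg remain.
Put 82 kg in truck 2; 29 kg remain.
Put 93 kg in truck 3; 57 kg remain.
Put 45 kg in truck 3; 12 kg remain.
Put 76 kg in truck 4; 74 kg remain.
Put 81 kg in truck 5; 69 kg remain.
Put 28 kg in truck 2; 1 kg remain.
Put 100 kg in truck 6; 50 kg remain.
Put 80 kg in truck 7; 70 kg remain.
Put 20 kg in truck 6; 30 kg remain.
Put 82 kg in truck 8; 68 kg remain.
Final trucks: [39,96] [39,82,28] [93,45] [76] [81] [100,20] [80] [82].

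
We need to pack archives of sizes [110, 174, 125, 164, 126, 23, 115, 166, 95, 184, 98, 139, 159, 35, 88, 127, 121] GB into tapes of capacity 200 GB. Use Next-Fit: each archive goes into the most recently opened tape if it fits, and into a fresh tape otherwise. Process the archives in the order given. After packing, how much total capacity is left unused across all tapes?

tape 1: place 110 GB, 90 GB left
tape 2: place 174 GB, 26 GB left
tape 3: place 125 GB, 75 GB left
tape 4: place 164 GB, 36 GB left
tape 5: place 126 GB, 74 GB left
tape 5: place 23 GB, 51 GB left
tape 6: place 115 GB, 85 GB left
tape 7: place 166 GB, 34 GB left
tape 8: place 95 GB, 105 GB left
tape 9: place 184 GB, 16 GB left
tape 10: place 98 GB, 102 GB left
tape 11: place 139 GB, 61 GB left
tape 12: place 159 GB, 41 GB left
tape 12: place 35 GB, 6 GB left
tape 13: place 88 GB, 112 GB left
tape 14: place 127 GB, 73 GB left
tape 15: place 121 GB, 79 GB left
15 tapes × 200 GB = 3000 GB; used 2049 GB; unused 951 GB.

951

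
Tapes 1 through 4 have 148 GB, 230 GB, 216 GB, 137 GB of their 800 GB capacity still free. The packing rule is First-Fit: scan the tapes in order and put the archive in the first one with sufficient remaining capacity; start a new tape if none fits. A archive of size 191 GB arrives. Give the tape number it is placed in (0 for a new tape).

2

Tapes with room: tape 2 (230 GB), tape 3 (216 GB).
The first with room is tape 2.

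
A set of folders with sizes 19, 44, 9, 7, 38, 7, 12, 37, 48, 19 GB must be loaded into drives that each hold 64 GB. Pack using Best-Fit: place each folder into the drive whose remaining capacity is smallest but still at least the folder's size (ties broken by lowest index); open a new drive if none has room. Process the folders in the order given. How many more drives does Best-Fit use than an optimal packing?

Best-Fit: [19,44] [9,7,38,7] [12,37] [48] [19] → 5 drives.
Total size 240 GB; any packing needs at least ⌈240/64⌉ = 4 drives.
An optimal packing achieves that bound: [48,12] [44,19] [38,19,7] [37,9,7] → 4 drives.
Excess: 5 − 4 = 1.

1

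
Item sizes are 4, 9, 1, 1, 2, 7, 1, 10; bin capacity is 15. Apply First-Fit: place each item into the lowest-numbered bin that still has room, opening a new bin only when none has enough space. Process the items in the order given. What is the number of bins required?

bin 1: place 4, 11 left
bin 1: place 9, 2 left
bin 1: place 1, 1 left
bin 1: place 1, 0 left
bin 2: place 2, 13 left
bin 2: place 7, 6 left
bin 2: place 1, 5 left
bin 3: place 10, 5 left
Final bins: [4,9,1,1] [2,7,1] [10].

3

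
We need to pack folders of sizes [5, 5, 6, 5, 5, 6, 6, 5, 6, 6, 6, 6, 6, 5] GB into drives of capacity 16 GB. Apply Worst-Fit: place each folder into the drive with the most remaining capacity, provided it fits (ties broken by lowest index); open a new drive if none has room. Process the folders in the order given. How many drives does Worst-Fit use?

5 GB → drive 1 (remaining 11 GB)
5 GB → drive 1 (remaining 6 GB)
6 GB → drive 1 (remaining 0 GB)
5 GB → drive 2 (remaining 11 GB)
5 GB → drive 2 (remaining 6 GB)
6 GB → drive 2 (remaining 0 GB)
6 GB → drive 3 (remaining 10 GB)
5 GB → drive 3 (remaining 5 GB)
6 GB → drive 4 (remaining 10 GB)
6 GB → drive 4 (remaining 4 GB)
6 GB → drive 5 (remaining 10 GB)
6 GB → drive 5 (remaining 4 GB)
6 GB → drive 6 (remaining 10 GB)
5 GB → drive 6 (remaining 5 GB)

6 drives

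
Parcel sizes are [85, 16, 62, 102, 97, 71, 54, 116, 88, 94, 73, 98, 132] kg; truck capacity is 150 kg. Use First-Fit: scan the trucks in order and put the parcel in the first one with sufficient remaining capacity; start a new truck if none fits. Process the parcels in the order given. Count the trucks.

truck 1: place 85 kg, 65 kg left
truck 1: place 16 kg, 49 kg left
truck 2: place 62 kg, 88 kg left
truck 3: place 102 kg, 48 kg left
truck 4: place 97 kg, 53 kg left
truck 2: place 71 kg, 17 kg left
truck 5: place 54 kg, 96 kg left
truck 6: place 116 kg, 34 kg left
truck 5: place 88 kg, 8 kg left
truck 7: place 94 kg, 56 kg left
truck 8: place 73 kg, 77 kg left
truck 9: place 98 kg, 52 kg left
truck 10: place 132 kg, 18 kg left

10 trucks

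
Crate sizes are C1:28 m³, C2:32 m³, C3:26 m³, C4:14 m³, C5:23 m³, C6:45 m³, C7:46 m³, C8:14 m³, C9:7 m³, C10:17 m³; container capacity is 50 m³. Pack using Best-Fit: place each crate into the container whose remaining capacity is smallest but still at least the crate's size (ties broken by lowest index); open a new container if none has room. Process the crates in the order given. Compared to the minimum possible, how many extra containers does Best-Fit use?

Best-Fit: [28,14,7] [32,14] [26,23] [45] [46] [17] → 6 containers.
Total size 252 m³; any packing needs at least ⌈252/50⌉ = 6 containers.
So 6 is already optimal.

0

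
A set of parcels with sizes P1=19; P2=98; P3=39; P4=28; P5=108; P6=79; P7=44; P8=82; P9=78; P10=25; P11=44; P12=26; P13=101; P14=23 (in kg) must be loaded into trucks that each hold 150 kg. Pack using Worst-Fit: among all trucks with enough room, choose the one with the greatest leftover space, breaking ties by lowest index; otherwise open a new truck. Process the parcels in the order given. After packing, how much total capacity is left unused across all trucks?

106

Put P1 (19 kg) in truck 1; 131 kg remain.
Put P2 (98 kg) in truck 1; 33 kg remain.
Put P3 (39 kg) in truck 2; 111 kg remain.
Put P4 (28 kg) in truck 2; 83 kg remain.
Put P5 (108 kg) in truck 3; 42 kg remain.
Put P6 (79 kg) in truck 2; 4 kg remain.
Put P7 (44 kg) in truck 4; 106 kg remain.
Put P8 (82 kg) in truck 4; 24 kg remain.
Put P9 (78 kg) in truck 5; 72 kg remain.
Put P10 (25 kg) in truck 5; 47 kg remain.
Put P11 (44 kg) in truck 5; 3 kg remain.
Put P12 (26 kg) in truck 3; 16 kg remain.
Put P13 (101 kg) in truck 6; 49 kg remain.
Put P14 (23 kg) in truck 6; 26 kg remain.
6 trucks × 150 kg = 900 kg; used 794 kg; unused 106 kg.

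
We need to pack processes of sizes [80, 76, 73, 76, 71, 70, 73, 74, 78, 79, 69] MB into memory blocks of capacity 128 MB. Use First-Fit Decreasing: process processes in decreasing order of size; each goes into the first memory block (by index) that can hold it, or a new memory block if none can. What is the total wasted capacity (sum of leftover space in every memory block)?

Sorted descending: 80, 79, 78, 76, 76, 74, 73, 73, 71, 70, 69.
80 MB → memory block 1 (remaining 48 MB)
79 MB → memory block 2 (remaining 49 MB)
78 MB → memory block 3 (remaining 50 MB)
76 MB → memory block 4 (remaining 52 MB)
76 MB → memory block 5 (remaining 52 MB)
74 MB → memory block 6 (remaining 54 MB)
73 MB → memory block 7 (remaining 55 MB)
73 MB → memory block 8 (remaining 55 MB)
71 MB → memory block 9 (remaining 57 MB)
70 MB → memory block 10 (remaining 58 MB)
69 MB → memory block 11 (remaining 59 MB)
11 memory blocks × 128 MB = 1408 MB; used 819 MB; unused 589 MB.

589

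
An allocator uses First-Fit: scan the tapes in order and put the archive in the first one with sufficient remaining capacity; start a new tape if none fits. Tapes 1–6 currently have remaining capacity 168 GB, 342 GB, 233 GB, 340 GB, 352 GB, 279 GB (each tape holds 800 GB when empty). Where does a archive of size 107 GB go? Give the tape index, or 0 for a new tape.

1

Tapes with room: tape 1 (168 GB), tape 2 (342 GB), tape 3 (233 GB), tape 4 (340 GB), tape 5 (352 GB), tape 6 (279 GB).
The first with room is tape 1.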